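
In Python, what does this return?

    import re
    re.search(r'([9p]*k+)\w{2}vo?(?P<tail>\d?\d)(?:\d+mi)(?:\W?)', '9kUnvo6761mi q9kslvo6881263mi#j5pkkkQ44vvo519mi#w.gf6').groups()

('9k', '67')

Pattern: zero or more of one of [9p], then one or more of a literal 'k' (captured); then exactly 2 of a word character, then a literal 'v', then optionally a literal 'o'; then optionally a digit, then a digit (captured as 'tail'); then one or more of a digit, then the literal 'mi' (non-capturing group); then optionally a non-word character (non-capturing group).
`re.search` scans for the first position where the pattern succeeds.
The match spans [0:13] → '9kUnvo6761mi '.
Captured: group 1 = '9k', group 2 = '67'.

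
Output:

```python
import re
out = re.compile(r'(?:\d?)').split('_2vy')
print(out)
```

['', '_', '', 'v', 'y', '']

This matches optionally a digit (non-capturing group).
Matches to split on: at [0:0] → ''; at [1:2] → '2'; at [2:2] → ''; at [3:3] → ''; at [4:4] → ''.
`split` removes every match and returns the 6 fragments in between.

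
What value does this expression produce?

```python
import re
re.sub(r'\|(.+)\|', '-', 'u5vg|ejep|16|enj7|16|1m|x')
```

'u5vg-x'

`sub` substitutes '-' at each match site.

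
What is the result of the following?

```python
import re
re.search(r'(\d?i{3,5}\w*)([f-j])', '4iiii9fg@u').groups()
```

('4iiii9f', 'g')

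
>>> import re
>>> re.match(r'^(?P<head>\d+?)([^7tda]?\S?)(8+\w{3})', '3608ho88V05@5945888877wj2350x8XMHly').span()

This matches anchored at the start of the string; then one or more of a digit (lazy) (captured as 'head'); then optionally any character except [7tda], then optionally a non-whitespace character (captured); then one or more of the literal '8', then exactly 3 of a word character (captured).
With the lazy modifier that quantifier settles for the fewest repetitions that let the rest of the pattern succeed (the atoms after it are unaffected and can still be greedy).
With `match`, the pattern is implicitly anchored at the beginning.
The match spans [0:7] → '3608ho8'.
Captured: group 1 = '3', group 2 = '60', group 3 = '8ho8'.

(0, 7)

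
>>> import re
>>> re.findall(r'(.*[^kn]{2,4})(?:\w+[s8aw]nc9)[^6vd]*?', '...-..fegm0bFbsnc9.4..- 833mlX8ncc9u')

This matches zero or more of any character, then 2 to 4 of any character except [kn] (captured); then one or more of a word character, then one of [s8aw], then the literal 'nc9' (non-capturing group); then zero or more of any character except [6vd] (lazy).
Walking the string: at [0:18] match '...-..fegm0bFbsnc9', group 1 = '...-..fegm0bF'.
`findall` collects group 1 from the one match (1 total).

['...-..fegm0bF']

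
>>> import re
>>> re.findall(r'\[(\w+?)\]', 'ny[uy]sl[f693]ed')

['uy', 'f693']

Scanning left to right: at [2:6] match '[uy]', group 1 = 'uy'; at [8:14] match '[f693]', group 1 = 'f693'.
Because there's exactly one group, `findall` drops the full match and keeps group 1 from each hit.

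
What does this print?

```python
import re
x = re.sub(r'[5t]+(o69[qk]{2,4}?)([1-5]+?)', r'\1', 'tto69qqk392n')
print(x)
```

o69qqk92n

The pattern matches one or more of one of [5t]; then the literal 'o69', then 2 to 4 of one of [qk] (lazy) (captured); then one or more of a character in [1-5] (lazy) (captured).
Matches: at [0:9] → 'tto69qqk3'.
Each match is replaced using the text its own group 1 captured.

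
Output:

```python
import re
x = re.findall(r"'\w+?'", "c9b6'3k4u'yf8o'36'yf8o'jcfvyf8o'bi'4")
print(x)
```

Matches: at [4:10] → "'3k4u'"; at [14:18] → "'36'"; at [22:32] → "'jcfvyf8o'".
No capturing groups, so `findall` returns the 3 full match strings.

["'3k4u'", "'36'", "'jcfvyf8o'"]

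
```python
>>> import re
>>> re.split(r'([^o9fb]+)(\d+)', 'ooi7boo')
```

With a capturing group present, the delimiter's captured portion is kept in the result list.

['oo', 'i', '7', 'boo']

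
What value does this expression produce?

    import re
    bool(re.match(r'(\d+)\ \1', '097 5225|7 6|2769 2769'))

A backreference is literal: `\1` must see the identical characters the first group matched.
`re.match` won't scan ahead — the pattern has to work from the very first character.
Here position 0 doesn't satisfy it, so the call returns None, and `bool(None)` is False.

False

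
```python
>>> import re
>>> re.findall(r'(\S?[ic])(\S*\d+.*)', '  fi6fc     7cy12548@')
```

The pattern matches optionally a non-whitespace character, then one of [ic] (captured); then zero or more of a non-whitespace character, then one or more of a digit, then zero or more of any character (captured).
Scanning left to right: at [2:21] match 'fi6fc     7cy12548@', groups = ('fi', '6fc     7cy12548@').
2 groups means the one result is a tuple of 2 captured strings — 1 here.

[('fi', '6fc     7cy12548@')]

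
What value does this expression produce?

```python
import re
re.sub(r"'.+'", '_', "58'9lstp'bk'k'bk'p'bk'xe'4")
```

'58_4'

Matches: at [2:25] → "'9lstp'bk'k'bk'p'bk'xe'".
Each match is replaced by '_'.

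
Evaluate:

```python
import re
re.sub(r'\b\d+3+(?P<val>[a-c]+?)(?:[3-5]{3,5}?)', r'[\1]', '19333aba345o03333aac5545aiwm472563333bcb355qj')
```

'[aba]o03333aac5545aiwm472563333bcb355qj'

This matches a word boundary (`\b`, zero-width); then one or more of a digit, then one or more of a literal '3'; then one or more of a character in [a-c] (lazy) (captured as 'val'); then 3 to 5 of a character in [3-5] (lazy) (non-capturing group).
Matches: at [0:11] → '19333aba345'.
`\1` in the replacement pulls in group 1's text for each match.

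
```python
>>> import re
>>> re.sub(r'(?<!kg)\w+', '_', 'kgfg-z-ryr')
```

'_-_-_'

Because the assertion is negative and zero-width, positions next to the forbidden text are skipped.
Matches: at [0:4] → 'kgfg'; at [5:6] → 'z'; at [7:10] → 'ryr'.
`sub` substitutes '_' at each match site.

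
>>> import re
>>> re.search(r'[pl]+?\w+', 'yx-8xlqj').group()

'lqj'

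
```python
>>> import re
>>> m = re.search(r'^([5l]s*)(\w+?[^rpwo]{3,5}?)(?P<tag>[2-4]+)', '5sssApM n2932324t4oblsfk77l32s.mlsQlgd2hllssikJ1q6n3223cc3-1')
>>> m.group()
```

Lazy quantifiers expand one character at a time until the remainder of the pattern can match.
The match spans [0:10] → '5sssApM n2'.

'5sssApM n2'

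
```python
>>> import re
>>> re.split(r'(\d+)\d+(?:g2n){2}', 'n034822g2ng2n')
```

['n', '03482', '']

Because the pattern has a capturing group, `split` also inserts each captured text between the pieces.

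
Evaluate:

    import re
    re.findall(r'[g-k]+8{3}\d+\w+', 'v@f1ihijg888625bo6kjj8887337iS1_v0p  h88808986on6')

Pattern: one or more of a character in [g-k]; then exactly 3 of a literal '8', then one or more of a digit, then one or more of a word character.
With no groups in the pattern, `findall` gives back each whole match — 2 here.

['ihijg888625bo6kjj8887337iS1_v0p', 'h88808986on6']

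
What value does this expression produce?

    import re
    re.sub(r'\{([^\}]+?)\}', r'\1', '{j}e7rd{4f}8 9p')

The replacement refers to a captured group, so each match is rewritten using its own captured text.

'je7rd4f8 9p'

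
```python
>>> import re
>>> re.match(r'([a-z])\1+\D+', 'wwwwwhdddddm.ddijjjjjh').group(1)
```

'w'

`\1` has to match the exact text group 1 already captured.
`re.match` won't scan ahead — the pattern has to work from the very first character.
The match spans [0:22] → 'wwwwwhdddddm.ddijjjjjh'.
Captured: group 1 = 'w'.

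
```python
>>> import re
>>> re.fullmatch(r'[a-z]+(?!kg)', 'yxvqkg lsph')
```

None

`re.fullmatch` is like wrapping the pattern in `^…$` (in single-line mode).
Here there's no way to consume every character, so the call returns None.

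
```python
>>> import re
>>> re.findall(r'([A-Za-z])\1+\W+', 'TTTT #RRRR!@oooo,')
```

['T', 'R', 'o']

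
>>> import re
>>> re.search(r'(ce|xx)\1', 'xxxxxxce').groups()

('xx',)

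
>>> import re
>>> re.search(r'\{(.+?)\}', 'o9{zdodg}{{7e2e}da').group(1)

'zdodg'

The match spans [2:9] → '{zdodg}'.
Captured: group 1 = 'zdodg'.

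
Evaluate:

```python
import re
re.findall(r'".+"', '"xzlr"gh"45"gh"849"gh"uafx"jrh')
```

Walking the string: at [0:27] → '"xzlr"gh"45"gh"849"gh"uafx"'.
With no groups in the pattern, `findall` gives back each whole match — 1 here.

['"xzlr"gh"45"gh"849"gh"uafx"']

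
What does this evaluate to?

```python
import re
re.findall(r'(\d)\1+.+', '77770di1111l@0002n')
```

['7']

A backreference is literal: `\1` must see the identical characters the first group matched.
Scanning left to right: at [0:18] match '77770di1111l@0002n', group 1 = '7'.
Because there's exactly one group, `findall` drops the full match and keeps group 1 from the one hit.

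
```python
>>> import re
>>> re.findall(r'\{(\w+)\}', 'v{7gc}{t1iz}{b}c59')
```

['7gc', 't1iz', 'b']

Scanning left to right: at [1:6] match '{7gc}', group 1 = '7gc'; at [6:12] match '{t1iz}', group 1 = 't1iz'; at [12:15] match '{b}', group 1 = 'b'.
One capturing group, so `findall` returns just the captured substring from each match — 3 in all.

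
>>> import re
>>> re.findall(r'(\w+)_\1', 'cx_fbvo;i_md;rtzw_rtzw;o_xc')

['rtzw']

`\1` is not a pattern — it's the concrete string captured by group 1, re-applied verbatim.
With a single group, `findall` returns only what that group captured — 1 item.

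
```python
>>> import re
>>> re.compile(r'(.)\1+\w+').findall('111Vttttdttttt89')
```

['1']

`\1` is not a pattern — it's the concrete string captured by group 1, re-applied verbatim.
Walking the string: at [0:16] match '111Vttttdttttt89', group 1 = '1'.
One capturing group, so `findall` returns just the captured substring from the one match — 1 in all.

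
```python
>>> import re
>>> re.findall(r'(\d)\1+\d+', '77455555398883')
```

['7']

After group 1 captures some text, `\1` only succeeds where that same text appears again.
Because there's exactly one group, `findall` drops the full match and keeps group 1 from the one hit.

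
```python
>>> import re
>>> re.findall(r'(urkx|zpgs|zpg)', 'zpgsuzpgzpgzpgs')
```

['zpgs', 'zpg', 'zpg', 'zpgs']

Branches in `(...|...)` are attempted left-to-right; the first branch that allows the whole pattern to succeed is taken.
Matches: at [0:4] match 'zpgs', group 1 = 'zpgs'; at [5:8] match 'zpg', group 1 = 'zpg'; at [8:11] match 'zpg', group 1 = 'zpg'; at [11:15] match 'zpgs', group 1 = 'zpgs'.
`findall` collects group 1 from each match (4 total).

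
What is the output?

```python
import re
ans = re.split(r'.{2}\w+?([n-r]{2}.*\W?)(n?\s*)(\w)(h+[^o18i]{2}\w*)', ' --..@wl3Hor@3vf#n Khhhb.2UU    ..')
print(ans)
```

[' --.', 'or@3vf#n Kh', '', 'h', 'hb.2UU', '    ..']

This matches exactly 2 of any character, then one or more of a word character (lazy); then exactly 2 of a character in [n-r], then zero or more of any character, then optionally a non-word character (captured); then optionally the literal 'n', then zero or more of whitespace (captured); then a word character (captured); then one or more of a literal 'h', then exactly 2 of any character except [o18i], then zero or more of a word character (captured).
Matches to split on: at [4:28] → '.@wl3Hor@3vf#n Khhhb.2UU'.
The group in the pattern means `split` returns the separators' captures alongside the pieces.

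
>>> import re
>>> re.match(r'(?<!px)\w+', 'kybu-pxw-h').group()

A negative assertion filters positions out without eating any characters.
`re.match` won't scan ahead — the pattern has to work from the very first character.
The match spans [0:4] → 'kybu'.

'kybu'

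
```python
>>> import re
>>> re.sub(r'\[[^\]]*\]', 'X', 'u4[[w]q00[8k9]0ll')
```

Each match is replaced by 'X'.

'u4Xq00X0ll'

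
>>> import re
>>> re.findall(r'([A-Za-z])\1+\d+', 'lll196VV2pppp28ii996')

`\1` has to match the exact text group 1 already captured.
One capturing group, so `findall` returns just the captured substring from each match — 4 in all.

['l', 'V', 'p', 'i']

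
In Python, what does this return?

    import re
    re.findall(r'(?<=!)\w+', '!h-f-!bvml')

The `(?=…)`/`(?<=…)` assertion just peeks at neighbouring text; it doesn't advance the match position.
Matches: at [1:2] → 'h'; at [6:10] → 'bvml'.
No capturing groups, so `findall` returns the 2 full match strings.

['h', 'bvml']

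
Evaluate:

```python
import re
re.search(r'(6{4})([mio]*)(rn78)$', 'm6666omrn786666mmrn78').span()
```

The pattern matches exactly 4 of a literal '6' (captured); then zero or more of one of [mio] (captured); then the literal 'rn', then the literal '78' (captured); then anchored at the end.
Unlike `match`, `search` isn't anchored — it looks for the pattern anywhere in the string.
The match spans [11:21] → '6666mmrn78'.
Captured: group 1 = '6666', group 2 = 'mm', group 3 = 'rn78'.

(11, 21)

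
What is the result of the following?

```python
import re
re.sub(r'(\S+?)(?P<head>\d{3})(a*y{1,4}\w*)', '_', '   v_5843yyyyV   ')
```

The pattern matches one or more of a non-whitespace character (lazy) (captured); then exactly 3 of a digit (captured as 'head'); then zero or more of a literal 'a', then 1 to 4 of the literal 'y', then zero or more of a word character (captured).
Matches: at [3:14] → 'v_5843yyyyV'.
`sub` substitutes '_' at each match site.

'   _   '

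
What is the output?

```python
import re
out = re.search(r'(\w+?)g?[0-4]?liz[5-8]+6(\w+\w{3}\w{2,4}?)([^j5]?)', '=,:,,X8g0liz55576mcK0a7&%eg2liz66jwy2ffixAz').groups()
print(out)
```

('X8', 'mcK0a7', '&')

The match spans [5:24] → 'X8g0liz55576mcK0a7&'.
Captured: group 1 = 'X8', group 2 = 'mcK0a7', group 3 = '&'.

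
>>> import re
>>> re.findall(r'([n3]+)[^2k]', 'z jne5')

This matches one or more of one of [n3] (captured); then any character except [2k].
Walking the string: at [3:5] match 'ne', group 1 = 'n'.
One capturing group, so `findall` returns just the captured substring from the one match — 1 in all.

['n']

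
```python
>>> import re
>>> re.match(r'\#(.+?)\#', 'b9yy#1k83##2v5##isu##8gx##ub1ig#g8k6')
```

None

`match` is anchored at position 0; if the pattern doesn't fit there, it returns None.
Here the pattern fails at index 0, so the call returns None.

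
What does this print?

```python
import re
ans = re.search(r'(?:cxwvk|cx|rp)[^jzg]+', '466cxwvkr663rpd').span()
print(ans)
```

The match spans [3:15] → 'cxwvkr663rpd'.

(3, 15)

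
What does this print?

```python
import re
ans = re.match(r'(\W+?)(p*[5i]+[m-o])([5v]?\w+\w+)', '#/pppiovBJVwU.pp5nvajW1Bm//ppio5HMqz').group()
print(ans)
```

This matches one or more of a non-word character (lazy) (captured); then zero or more of the literal 'p', then one or more of one of [5i], then a character in [m-o] (captured); then optionally one of [5v], then one or more of a word character, then one or more of a word character (captured).
`re.match` only tries the pattern at the start of the string.
The match spans [0:13] → '#/pppiovBJVwU'.
Captured: group 1 = '#/', group 2 = 'pppio', group 3 = 'vBJVwU'.

#/pppiovBJVwU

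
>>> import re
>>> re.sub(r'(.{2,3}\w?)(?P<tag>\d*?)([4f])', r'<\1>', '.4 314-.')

'<.4 3>-.'

The pattern matches 2 to 3 of any character, then optionally a word character (captured); then zero or more of a digit (lazy) (captured as 'tag'); then one of [4f] (captured).
Matches: at [0:6] → '.4 314'.
Each match is replaced using the text its own group 1 captured.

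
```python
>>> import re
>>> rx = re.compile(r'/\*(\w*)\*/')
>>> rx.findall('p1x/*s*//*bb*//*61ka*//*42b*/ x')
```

['s', 'bb', '61ka', '42b']

Because there's exactly one group, `findall` drops the full match and keeps group 1 from each hit.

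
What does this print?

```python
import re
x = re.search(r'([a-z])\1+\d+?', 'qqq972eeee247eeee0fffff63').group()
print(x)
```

qqq9

`\1` has to match the exact text group 1 already captured.
`re.search` tries every starting position until one works.
The match spans [0:4] → 'qqq9'.
Captured: group 1 = 'q'.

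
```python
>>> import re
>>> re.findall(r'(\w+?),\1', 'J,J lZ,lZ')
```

`\1` is not a pattern — it's the concrete string captured by group 1, re-applied verbatim.
Scanning left to right: at [0:3] match 'J,J', group 1 = 'J'; at [4:9] match 'lZ,lZ', group 1 = 'lZ'.
`findall` collects group 1 from each match (2 total).

['J', 'lZ']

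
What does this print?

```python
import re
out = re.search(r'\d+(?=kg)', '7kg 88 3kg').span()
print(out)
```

(0, 1)

Because the assertion is zero-width, the text it checks is not consumed and won't appear in the result.
The match spans [0:1] → '7'.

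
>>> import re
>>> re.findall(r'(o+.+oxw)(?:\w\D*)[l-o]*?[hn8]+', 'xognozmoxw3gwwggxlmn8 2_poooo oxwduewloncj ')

['ognozmoxw3gwwggxlmn8 2_poooo oxw']

Pattern: one or more of a literal 'o', then one or more of any character, then the literal 'oxw' (captured); then a word character, then zero or more of a non-digit (non-capturing group); then zero or more of a character in [l-o] (lazy); then one or more of one of [hn8].
One capturing group, so `findall` returns just the captured substring from the one match — 1 in all.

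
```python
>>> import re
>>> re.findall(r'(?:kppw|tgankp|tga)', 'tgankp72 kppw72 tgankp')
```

Branches in `(...|...)` are attempted left-to-right; the first branch that allows the whole pattern to succeed is taken.
`findall` yields the raw match text (3 of them) because the pattern has no groups.

['tgankp', 'kppw', 'tgankp']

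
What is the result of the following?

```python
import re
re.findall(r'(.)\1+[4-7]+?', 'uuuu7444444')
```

['u', '4']

After group 1 captures some text, `\1` only succeeds where that same text appears again.
Matches: at [0:5] match 'uuuu7', group 1 = 'u'; at [5:11] match '444444', group 1 = '4'.
`findall` collects group 1 from each match (2 total).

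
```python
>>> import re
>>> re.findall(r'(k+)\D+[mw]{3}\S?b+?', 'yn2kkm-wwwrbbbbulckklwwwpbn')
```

['kk']

Pattern: one or more of a literal 'k' (captured); then one or more of a non-digit; then exactly 3 of one of [mw], then optionally a non-whitespace character; then one or more of a literal 'b' (lazy).
With a single group, `findall` returns only what that group captured — 1 item.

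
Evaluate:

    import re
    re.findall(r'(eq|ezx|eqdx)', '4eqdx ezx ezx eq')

Branches in `(...|...)` are attempted left-to-right; the first branch that allows the whole pattern to succeed is taken.
Matches: at [1:3] match 'eq', group 1 = 'eq'; at [6:9] match 'ezx', group 1 = 'ezx'; at [10:13] match 'ezx', group 1 = 'ezx'; at [14:16] match 'eq', group 1 = 'eq'.
With a single group, `findall` returns only what that group captured — 4 items.

['eq', 'ezx', 'ezx', 'eq']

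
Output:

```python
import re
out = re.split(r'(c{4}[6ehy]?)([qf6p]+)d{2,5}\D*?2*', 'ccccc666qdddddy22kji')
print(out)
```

['c', 'cccc6', '66q', 'y22kji']

With the lazy modifier that quantifier settles for the fewest repetitions that let the rest of the pattern succeed (the atoms after it are unaffected and can still be greedy).
The group in the pattern means `split` returns the separators' captures alongside the pieces.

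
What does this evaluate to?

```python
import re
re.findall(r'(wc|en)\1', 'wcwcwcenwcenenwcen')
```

`\1` has to match the exact text group 1 already captured.
`findall` collects group 1 from each match (2 total).

['wc', 'en']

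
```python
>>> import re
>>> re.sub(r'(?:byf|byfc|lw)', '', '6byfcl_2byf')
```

'6cl_2'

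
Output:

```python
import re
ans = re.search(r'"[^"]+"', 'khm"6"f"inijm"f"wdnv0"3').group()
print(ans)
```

"6"

`re.search` tries every starting position until one works.
The match spans [3:6] → '"6"'.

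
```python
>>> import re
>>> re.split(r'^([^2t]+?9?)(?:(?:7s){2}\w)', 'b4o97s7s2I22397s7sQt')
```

The pattern matches anchored at the start of the string; then one or more of any character except [2t] (lazy), then optionally the literal '9' (captured); then the literal '7s' repeated 2 times, then a word character (non-capturing group).
Matches to split on: at [0:9] → 'b4o97s7s2'.
The group in the pattern means `split` returns the separators' captures alongside the pieces.

['', 'b4o9', 'I22397s7sQt']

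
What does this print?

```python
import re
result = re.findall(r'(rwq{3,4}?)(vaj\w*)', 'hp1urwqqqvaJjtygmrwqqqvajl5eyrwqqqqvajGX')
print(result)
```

Multiple groups make `findall` return tuples — one 2-tuple for the one match.

[('rwqqq', 'vajl5eyrwqqqqvajGX')]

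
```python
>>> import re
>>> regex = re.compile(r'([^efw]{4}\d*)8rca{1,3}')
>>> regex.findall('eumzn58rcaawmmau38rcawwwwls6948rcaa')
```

['umzn5', 'mmau3', 'ls694']

Pattern: exactly 4 of any character except [efw], then zero or more of a digit (captured); then the literal '8rc', then 1 to 3 of the literal 'a'.
Scanning left to right: at [1:11] match 'umzn58rcaa', group 1 = 'umzn5'; at [12:21] match 'mmau38rca', group 1 = 'mmau3'; at [25:35] match 'ls6948rcaa', group 1 = 'ls694'.
`findall` collects group 1 from each match (3 total).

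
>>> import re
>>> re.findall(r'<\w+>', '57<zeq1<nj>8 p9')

['<nj>']

Walking the string: at [7:11] → '<nj>'.
No capturing groups, so `findall` returns the 1 full match string.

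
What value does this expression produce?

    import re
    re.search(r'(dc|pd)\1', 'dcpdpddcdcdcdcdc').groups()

The match spans [2:6] → 'pdpd'.
Captured: group 1 = 'pd'.

('pd',)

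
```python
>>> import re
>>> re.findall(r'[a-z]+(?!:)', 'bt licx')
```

['bt', 'licx']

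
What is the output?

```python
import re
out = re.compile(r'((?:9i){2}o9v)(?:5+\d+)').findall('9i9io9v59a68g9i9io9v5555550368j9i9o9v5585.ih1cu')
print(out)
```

Because there's exactly one group, `findall` drops the full match and keeps group 1 from each hit.

['9i9io9v', '9i9io9v']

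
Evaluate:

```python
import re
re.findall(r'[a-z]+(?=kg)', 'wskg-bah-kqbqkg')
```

['ws', 'kqbq']

The lookaround is zero-width — it requires the adjacent text to match without consuming it, so the asserted text isn't part of the match.
No capturing groups, so `findall` returns the 2 full match strings.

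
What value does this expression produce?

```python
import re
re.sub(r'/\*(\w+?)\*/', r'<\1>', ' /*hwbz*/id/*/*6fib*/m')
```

' <hwbz>id/*<6fib>m'

The replacement refers to a captured group, so each match is rewritten using its own captured text.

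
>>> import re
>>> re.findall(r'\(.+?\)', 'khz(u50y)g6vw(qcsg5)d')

A non-greedy quantifier consumes as few characters as it can — just enough that the remainder of the pattern still matches from where it stops; whatever follows it matches normally.
Since nothing is captured, `findall` lists the 2 matched substrings directly.

['(u50y)', '(qcsg5)']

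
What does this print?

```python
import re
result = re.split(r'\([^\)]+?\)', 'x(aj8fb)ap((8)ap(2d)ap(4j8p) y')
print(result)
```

['x', 'ap', 'ap', 'ap', ' y']

The string is cut at each match, leaving 5 pieces.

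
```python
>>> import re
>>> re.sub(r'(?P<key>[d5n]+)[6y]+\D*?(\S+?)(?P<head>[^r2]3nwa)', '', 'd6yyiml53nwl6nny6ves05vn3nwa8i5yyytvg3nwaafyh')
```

'8iafyh'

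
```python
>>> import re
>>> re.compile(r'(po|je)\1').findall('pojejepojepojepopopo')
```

A backreference is literal: `\1` must see the identical characters the first group matched.
Matches: at [2:6] match 'jeje', group 1 = 'je'; at [14:18] match 'popo', group 1 = 'po'.
With a single group, `findall` returns only what that group captured — 2 items.

['je', 'po']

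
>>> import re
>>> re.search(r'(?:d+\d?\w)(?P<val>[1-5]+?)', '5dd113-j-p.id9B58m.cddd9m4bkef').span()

(1, 6)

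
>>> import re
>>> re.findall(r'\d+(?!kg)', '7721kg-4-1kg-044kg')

The negative lookahead/lookbehind blocks any match where the forbidden context is present.
Walking the string: at [0:3] → '772'; at [7:8] → '4'; at [13:15] → '04'.
Since nothing is captured, `findall` lists the 3 matched substrings directly.

['772', '4', '04']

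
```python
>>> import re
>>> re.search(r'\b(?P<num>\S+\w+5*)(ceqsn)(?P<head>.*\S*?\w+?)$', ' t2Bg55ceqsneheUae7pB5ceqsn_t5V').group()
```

The match spans [1:31] → 't2Bg55ceqsneheUae7pB5ceqsn_t5V'.

't2Bg55ceqsneheUae7pB5ceqsn_t5V'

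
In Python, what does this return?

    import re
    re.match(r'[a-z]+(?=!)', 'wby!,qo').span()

(0, 3)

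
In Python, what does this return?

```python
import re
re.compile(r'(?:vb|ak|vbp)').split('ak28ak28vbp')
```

['', '28', '28', 'p']

`|` is ordered: at each position the engine commits to the first alternative that works.
`split` removes every match and returns the 4 fragments in between.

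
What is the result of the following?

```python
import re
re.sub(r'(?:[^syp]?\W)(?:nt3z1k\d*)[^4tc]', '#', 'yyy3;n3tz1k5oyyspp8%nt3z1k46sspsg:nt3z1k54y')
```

The pattern matches optionally any character except [syp], then a non-word character (non-capturing group); then the literal 'nt3', then the literal 'z1k', then zero or more of a digit (non-capturing group); then any character except [4tc].
Matches: at [18:29] → '8%nt3z1k46s'; at [32:43] → 'g:nt3z1k54y'.
Every occurrence is swapped for '#'.

'yyy3;n3tz1k5oyyspp#sps#'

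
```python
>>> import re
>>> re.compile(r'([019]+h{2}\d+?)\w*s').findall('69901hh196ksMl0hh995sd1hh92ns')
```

['9901hh1']

Lazy quantifiers expand one character at a time until the remainder of the pattern can match.
With a single group, `findall` returns only what that group captured — 1 item.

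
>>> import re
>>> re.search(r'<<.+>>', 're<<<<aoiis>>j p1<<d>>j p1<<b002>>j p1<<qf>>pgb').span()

(2, 44)

`re.search` tries every starting position until one works.
The match spans [2:44] → '<<<<aoiis>>j p1<<d>>j p1<<b002>>j p1<<qf>>'.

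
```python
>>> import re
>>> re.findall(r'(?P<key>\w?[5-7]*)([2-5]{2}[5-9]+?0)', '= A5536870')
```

[('A5', '536870')]

The pattern matches optionally a word character, then zero or more of a character in [5-7] (captured as 'key'); then exactly 2 of a character in [2-5], then one or more of a character in [5-9] (lazy), then the literal '0' (captured).
Scanning left to right: at [2:10] match 'A5536870', groups = ('A5', '536870').
Multiple groups make `findall` return tuples — one 2-tuple for the one match.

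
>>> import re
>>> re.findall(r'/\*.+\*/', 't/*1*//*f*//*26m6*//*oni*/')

['/*1*//*f*//*26m6*//*oni*/']

Walking the string: at [1:26] → '/*1*//*f*//*26m6*//*oni*/'.
No capturing groups, so `findall` returns the 1 full match string.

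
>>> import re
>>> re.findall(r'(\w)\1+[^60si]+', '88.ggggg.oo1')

The backreference `\1` re-matches whatever the first group consumed, character for character.
With a single group, `findall` returns only what that group captured — 1 item.

['8']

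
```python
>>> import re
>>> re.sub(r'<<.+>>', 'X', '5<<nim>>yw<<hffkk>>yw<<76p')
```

'5Xyw<<76p'

Every occurrence is swapped for 'X'.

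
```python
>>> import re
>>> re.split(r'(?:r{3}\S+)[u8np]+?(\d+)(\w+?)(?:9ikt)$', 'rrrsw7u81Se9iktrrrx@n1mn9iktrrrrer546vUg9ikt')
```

['', '9', 'iktrrrrer546vUg', '']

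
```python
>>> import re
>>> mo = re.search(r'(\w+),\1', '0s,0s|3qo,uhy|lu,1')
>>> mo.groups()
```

('0s',)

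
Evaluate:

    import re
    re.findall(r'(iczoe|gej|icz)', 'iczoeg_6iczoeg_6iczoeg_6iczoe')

['iczoe', 'iczoe', 'iczoe', 'iczoe']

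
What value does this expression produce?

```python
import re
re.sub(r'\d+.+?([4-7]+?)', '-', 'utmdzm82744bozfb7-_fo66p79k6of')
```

A non-greedy quantifier consumes as few characters as it can — just enough that the remainder of the pattern still matches from where it stops; whatever follows it matches normally.
Each match is replaced by '-'.

'utmdzm--_fo--of'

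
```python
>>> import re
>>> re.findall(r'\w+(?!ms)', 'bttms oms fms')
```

['bttms', 'oms', 'fms']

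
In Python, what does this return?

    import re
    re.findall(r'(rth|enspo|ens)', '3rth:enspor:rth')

The regex engine tests alternatives in the order written; an earlier branch that matches wins even if a later one would match more.
Walking the string: at [1:4] match 'rth', group 1 = 'rth'; at [5:10] match 'enspo', group 1 = 'enspo'; at [12:15] match 'rth', group 1 = 'rth'.
`findall` collects group 1 from each match (3 total).

['rth', 'enspo', 'rth']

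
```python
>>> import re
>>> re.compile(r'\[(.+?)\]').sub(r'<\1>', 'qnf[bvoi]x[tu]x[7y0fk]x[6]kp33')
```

Each match is replaced using the text its own group 1 captured.

'qnf<bvoi>x<tu>x<7y0fk>x<6>kp33'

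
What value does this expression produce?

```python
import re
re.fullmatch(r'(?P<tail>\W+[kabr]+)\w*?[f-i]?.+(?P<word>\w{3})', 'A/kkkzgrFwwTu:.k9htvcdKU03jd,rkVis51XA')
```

None

This matches one or more of a non-word character, then one or more of one of [kabr] (captured as 'tail'); then zero or more of a word character (lazy), then optionally a character in [f-i]; then one or more of any character; then exactly 3 of a word character (captured as 'word').
For `fullmatch`, every character of the input must be accounted for by the pattern.
Here there's no way to consume every character, so the call returns None.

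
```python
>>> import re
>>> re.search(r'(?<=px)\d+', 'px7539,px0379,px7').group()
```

'7539'

The positive lookaround only admits positions where the adjacent text matches; those characters stay outside the span.
The match spans [2:6] → '7539'.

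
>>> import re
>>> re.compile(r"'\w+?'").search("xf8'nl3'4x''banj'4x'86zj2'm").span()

(3, 8)

`re.search` tries every starting position until one works.
The match spans [3:8] → "'nl3'".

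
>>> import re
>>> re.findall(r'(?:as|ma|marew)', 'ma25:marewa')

['ma', 'ma']

Branches in `(...|...)` are attempted left-to-right; the first branch that allows the whole pattern to succeed is taken.
Matches: at [0:2] → 'ma'; at [5:7] → 'ma'.
Since nothing is captured, `findall` lists the 2 matched substrings directly.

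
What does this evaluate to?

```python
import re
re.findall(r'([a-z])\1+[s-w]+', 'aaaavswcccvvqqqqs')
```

A backreference is literal: `\1` must see the identical characters the first group matched.
Because there's exactly one group, `findall` drops the full match and keeps group 1 from each hit.

['a', 'c', 'q']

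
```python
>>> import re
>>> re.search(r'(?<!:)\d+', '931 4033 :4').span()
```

A negative assertion filters positions out without eating any characters.
The match spans [0:3] → '931'.

(0, 3)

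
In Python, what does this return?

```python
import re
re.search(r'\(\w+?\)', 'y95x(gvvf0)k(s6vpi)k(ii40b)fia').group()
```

'(gvvf0)'

The match spans [4:11] → '(gvvf0)'.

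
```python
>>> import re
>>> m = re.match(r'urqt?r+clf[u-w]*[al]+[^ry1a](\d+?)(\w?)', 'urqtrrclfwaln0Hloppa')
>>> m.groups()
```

Pattern: the literal 'urq', then optionally a literal 't', then one or more of a literal 'r'; then the literal 'clf', then zero or more of a character in [u-w]; then one or more of one of [al], then any character except [ry1a]; then one or more of a digit (lazy) (captured); then optionally a word character (captured).
`re.match` only tries the pattern at the start of the string.
The match spans [0:15] → 'urqtrrclfwaln0H'.
Captured: group 1 = '0', group 2 = 'H'.

('0', 'H')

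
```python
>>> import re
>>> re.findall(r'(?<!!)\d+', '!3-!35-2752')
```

['5', '2752']

A negative assertion filters positions out without eating any characters.
Scanning left to right: at [5:6] → '5'; at [7:11] → '2752'.
`findall` yields the raw match text (2 of them) because the pattern has no groups.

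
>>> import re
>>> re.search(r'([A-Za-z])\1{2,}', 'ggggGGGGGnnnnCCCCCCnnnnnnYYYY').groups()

The match spans [0:4] → 'gggg'.
Captured: group 1 = 'g'.

('g',)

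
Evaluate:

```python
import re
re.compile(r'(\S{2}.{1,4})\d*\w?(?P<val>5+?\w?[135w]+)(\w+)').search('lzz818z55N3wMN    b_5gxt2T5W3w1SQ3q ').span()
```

(0, 14)

Pattern: exactly 2 of a non-whitespace character, then 1 to 4 of any character (captured); then zero or more of a digit, then optionally a word character; then one or more of a literal '5' (lazy), then optionally a word character, then one or more of one of [135w] (captured as 'val'); then one or more of a word character (captured).
`re.search` tries every starting position until one works.
The match spans [0:14] → 'lzz818z55N3wMN'.
Captured: group 1 = 'lzz818', group 2 = '55', group 3 = 'N3wMN'.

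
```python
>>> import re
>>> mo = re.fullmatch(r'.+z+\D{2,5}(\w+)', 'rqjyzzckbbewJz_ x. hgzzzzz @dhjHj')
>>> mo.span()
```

(0, 33)

`re.fullmatch` requires the pattern to consume the entire string.
The match spans [0:33] → 'rqjyzzckbbewJz_ x. hgzzzzz @dhjHj'.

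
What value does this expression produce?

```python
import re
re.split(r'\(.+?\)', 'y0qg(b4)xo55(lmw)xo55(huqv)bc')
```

A non-greedy quantifier consumes as few characters as it can — just enough that the remainder of the pattern still matches from where it stops; whatever follows it matches normally.
Matches to split on: at [4:8] → '(b4)'; at [12:17] → '(lmw)'; at [21:27] → '(huqv)'.
Each match becomes a cut point; 4 segments remain.

['y0qg', 'xo55', 'xo55', 'bc']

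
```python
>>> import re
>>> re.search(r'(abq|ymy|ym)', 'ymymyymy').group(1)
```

'ymy'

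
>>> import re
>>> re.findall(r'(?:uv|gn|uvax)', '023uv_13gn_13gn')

['uv', 'gn', 'gn']

Walking the string: at [3:5] → 'uv'; at [8:10] → 'gn'; at [13:15] → 'gn'.
No capturing groups, so `findall` returns the 3 full match strings.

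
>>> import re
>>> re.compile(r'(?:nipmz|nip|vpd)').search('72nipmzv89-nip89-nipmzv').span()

The regex engine tests alternatives in the order written; an earlier branch that matches wins even if a later one would match more.
Unlike `match`, `search` isn't anchored — it looks for the pattern anywhere in the string.
The match spans [2:7] → 'nipmz'.

(2, 7)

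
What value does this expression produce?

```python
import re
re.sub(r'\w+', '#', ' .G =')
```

' .# ='

Pattern: one or more of a word character.
Each match is replaced by '#'.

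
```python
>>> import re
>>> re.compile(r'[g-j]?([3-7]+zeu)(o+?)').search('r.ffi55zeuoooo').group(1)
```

This matches optionally a character in [g-j]; then one or more of a character in [3-7], then the literal 'zeu' (captured); then one or more of a literal 'o' (lazy) (captured).
Because the quantifier is non-greedy, it stops expanding at the earliest point where the rest of the pattern can succeed.
`search` walks the string left to right and returns the first match it finds.
The match spans [4:11] → 'i55zeuo'.
Captured: group 1 = '55zeu', group 2 = 'o'.

'55zeu'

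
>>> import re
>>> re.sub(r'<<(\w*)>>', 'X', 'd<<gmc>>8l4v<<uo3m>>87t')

Matches: at [1:8] → '<<gmc>>'; at [12:20] → '<<uo3m>>'.
`sub` substitutes 'X' at each match site.

'dX8l4vX87t'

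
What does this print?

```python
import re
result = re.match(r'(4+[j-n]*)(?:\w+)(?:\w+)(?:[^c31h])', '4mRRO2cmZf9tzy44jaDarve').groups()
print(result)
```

('4m',)

The match spans [0:23] → '4mRRO2cmZf9tzy44jaDarve'.
Captured: group 1 = '4m'.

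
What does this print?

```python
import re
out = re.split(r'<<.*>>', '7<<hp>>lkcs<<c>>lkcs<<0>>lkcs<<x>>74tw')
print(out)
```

['7', '74tw']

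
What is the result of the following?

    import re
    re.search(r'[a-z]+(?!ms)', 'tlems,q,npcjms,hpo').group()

'tlems'

The negative lookahead/lookbehind blocks any match where the forbidden context is present.
Unlike `match`, `search` isn't anchored — it looks for the pattern anywhere in the string.
The match spans [0:5] → 'tlems'.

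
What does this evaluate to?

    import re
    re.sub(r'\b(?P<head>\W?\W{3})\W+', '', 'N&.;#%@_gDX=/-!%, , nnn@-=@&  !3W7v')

Every occurrence is swapped for ''.

'N_gDXnnn3W7v'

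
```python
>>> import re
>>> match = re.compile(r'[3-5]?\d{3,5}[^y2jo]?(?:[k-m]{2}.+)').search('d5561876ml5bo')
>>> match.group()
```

'5561876ml5bo'

The match spans [1:13] → '5561876ml5bo'.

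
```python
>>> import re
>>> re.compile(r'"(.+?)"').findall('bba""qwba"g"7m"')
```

One capturing group, so `findall` returns just the captured substring from each match — 2 in all.

['"qwba', '7m']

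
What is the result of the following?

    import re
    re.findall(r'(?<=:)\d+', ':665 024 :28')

The `(?=…)`/`(?<=…)` assertion just peeks at neighbouring text; it doesn't advance the match position.
Walking the string: at [1:4] → '665'; at [10:12] → '28'.
`findall` yields the raw match text (2 of them) because the pattern has no groups.

['665', '28']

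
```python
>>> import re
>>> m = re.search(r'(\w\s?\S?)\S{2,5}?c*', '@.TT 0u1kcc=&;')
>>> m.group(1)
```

The match spans [3:8] → 'T 0u1'.
Captured: group 1 = 'T 0'.

'T 0'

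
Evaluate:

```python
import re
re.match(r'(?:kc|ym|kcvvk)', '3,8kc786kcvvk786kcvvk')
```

`match` is anchored at position 0; if the pattern doesn't fit there, it returns None.
Here position 0 doesn't satisfy it, so the call returns None.

None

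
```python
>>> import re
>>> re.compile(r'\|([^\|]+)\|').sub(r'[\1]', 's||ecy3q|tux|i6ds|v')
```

's|[ecy3q]tux[i6ds]v'

Matches: at [2:9] → '|ecy3q|'; at [12:18] → '|i6ds|'.
Each match is replaced using the text its own group 1 captured.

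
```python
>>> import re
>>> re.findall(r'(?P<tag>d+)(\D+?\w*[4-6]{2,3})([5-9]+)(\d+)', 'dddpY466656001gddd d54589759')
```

[('ddd', 'pY46665', '6', '001'), ('ddd', ' d545', '8975', '9')]

Multiple groups make `findall` return tuples — one 4-tuple for each match.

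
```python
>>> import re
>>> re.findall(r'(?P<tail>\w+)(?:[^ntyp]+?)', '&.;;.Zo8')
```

Pattern: one or more of a word character (captured as 'tail'); then one or more of any character except [ntyp] (lazy) (non-capturing group).
Matches: at [5:8] match 'Zo8', group 1 = 'Zo'.
One capturing group, so `findall` returns just the captured substring from the one match — 1 in all.

['Zo']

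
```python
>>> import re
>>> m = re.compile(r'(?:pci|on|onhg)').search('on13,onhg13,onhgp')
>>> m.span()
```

Unlike `match`, `search` isn't anchored — it looks for the pattern anywhere in the string.
The match spans [0:2] → 'on'.

(0, 2)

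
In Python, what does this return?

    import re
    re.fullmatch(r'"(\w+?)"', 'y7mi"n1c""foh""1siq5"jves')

None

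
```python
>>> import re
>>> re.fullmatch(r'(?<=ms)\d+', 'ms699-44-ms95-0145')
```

The lookaround is zero-width — it requires the adjacent text to match without consuming it, so the asserted text isn't part of the match.
For `fullmatch`, every character of the input must be accounted for by the pattern.
Here there's no way to consume every character, so the call returns None.

None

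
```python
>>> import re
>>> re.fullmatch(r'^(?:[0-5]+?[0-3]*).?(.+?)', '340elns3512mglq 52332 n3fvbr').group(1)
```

This matches anchored at the start of the string; then one or more of a character in [0-5] (lazy), then zero or more of a character in [0-3] (non-capturing group); then optionally any character; then one or more of any character (lazy) (captured).
`re.fullmatch` requires the pattern to consume the entire string.
The match spans [0:28] → '340elns3512mglq 52332 n3fvbr'.
Captured: group 1 = '0elns3512mglq 52332 n3fvbr'.

'0elns3512mglq 52332 n3fvbr'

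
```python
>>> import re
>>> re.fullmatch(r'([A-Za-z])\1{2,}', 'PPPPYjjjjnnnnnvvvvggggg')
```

None

`\1` is not a pattern — it's the concrete string captured by group 1, re-applied verbatim.
`re.fullmatch` is like wrapping the pattern in `^…$` (in single-line mode).
Here the pattern can't cover the whole string, so the call returns None.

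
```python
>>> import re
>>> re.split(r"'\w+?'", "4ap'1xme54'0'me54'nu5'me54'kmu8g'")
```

The string is cut at each match, leaving 4 pieces.

['4ap', '0', 'nu5', "kmu8g'"]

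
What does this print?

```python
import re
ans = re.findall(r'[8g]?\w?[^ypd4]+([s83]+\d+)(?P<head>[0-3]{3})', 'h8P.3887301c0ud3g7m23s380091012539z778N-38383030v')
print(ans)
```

[('87', '301'), ('83', '030')]

This matches optionally one of [8g], then optionally a word character; then one or more of any character except [ypd4]; then one or more of one of [s83], then one or more of a digit (captured); then exactly 3 of a character in [0-3] (captured as 'head').
Matches: at [0:11] match 'h8P.3887301', groups = ('87', '301'); at [14:48] match 'd3g7m23s380091012539z778N-38383030', groups = ('83', '030').
2 groups means each result is a tuple of 2 captured strings — 2 here.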